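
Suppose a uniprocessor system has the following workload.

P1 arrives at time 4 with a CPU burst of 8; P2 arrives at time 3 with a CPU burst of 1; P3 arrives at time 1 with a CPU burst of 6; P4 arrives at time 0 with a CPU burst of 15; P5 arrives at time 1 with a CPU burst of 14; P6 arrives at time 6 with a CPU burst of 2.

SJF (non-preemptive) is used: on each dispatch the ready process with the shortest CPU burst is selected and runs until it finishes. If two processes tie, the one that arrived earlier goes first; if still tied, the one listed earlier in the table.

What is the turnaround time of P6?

Schedule: | P4 0-15 | P2 15-16 | P6 16-18 | P3 18-24 | P1 24-32 | P5 32-46 |
Completion: P1=32  P2=16  P3=24  P4=15  P5=46  P6=18
Turnaround(P6) = completion − arrival = 18 − 6 = 12

12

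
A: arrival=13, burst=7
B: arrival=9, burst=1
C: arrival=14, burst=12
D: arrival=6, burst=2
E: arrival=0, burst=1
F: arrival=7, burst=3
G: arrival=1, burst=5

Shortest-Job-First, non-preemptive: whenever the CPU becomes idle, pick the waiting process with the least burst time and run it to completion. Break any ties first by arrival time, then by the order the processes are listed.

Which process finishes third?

Timeline: | E 0-1 | G 1-6 | D 6-8 | F 8-11 | B 11-12 | idle 12-13 | A 13-20 | C 20-32 |
Completion: A=20  B=12  C=32  D=8  E=1  F=11  G=6
Finish order: E → G → D → F → B → A → C

D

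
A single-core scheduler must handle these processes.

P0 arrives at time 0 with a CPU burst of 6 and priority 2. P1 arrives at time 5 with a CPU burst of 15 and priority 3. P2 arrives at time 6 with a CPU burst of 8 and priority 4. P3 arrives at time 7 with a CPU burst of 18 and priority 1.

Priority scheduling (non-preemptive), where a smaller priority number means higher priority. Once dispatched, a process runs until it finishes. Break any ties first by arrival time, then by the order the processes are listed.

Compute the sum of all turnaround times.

Gantt: | P0 0-6 | P1 6-21 | P3 21-39 | P2 39-47 |
Completion: P0=6  P1=21  P2=47  P3=39
Turnaround = completion − arrival: P0=6, P1=16, P2=41, P3=32
Total turnaround = 6 + 16 + 41 + 32 = 95

95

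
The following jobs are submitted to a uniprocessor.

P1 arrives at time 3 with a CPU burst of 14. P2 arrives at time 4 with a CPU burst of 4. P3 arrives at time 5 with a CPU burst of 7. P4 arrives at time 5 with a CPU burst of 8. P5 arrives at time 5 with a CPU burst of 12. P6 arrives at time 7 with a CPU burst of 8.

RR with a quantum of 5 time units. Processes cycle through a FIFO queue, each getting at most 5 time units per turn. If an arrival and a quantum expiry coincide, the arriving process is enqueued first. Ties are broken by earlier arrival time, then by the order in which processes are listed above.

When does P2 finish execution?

Gantt: | idle 0-3 | P1 3-8 | P2 8-12 | P3 12-17 | P4 17-22 | P5 22-27 | P6 27-32 | P1 32-37 | P3 37-39 | P4 39-42 | P5 42-47 | P6 47-50 | P1 50-54 | P5 54-56 |
Completion: P1=54  P2=12  P3=39  P4=42  P5=56  P6=50
Turnaround (C−A): P1=51  P2=8  P3=34  P4=37  P5=51  P6=43

12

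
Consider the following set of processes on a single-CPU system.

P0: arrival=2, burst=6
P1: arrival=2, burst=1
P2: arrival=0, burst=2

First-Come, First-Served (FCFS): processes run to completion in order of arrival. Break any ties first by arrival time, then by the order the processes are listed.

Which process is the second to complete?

P0

Schedule: | P2 0-2 | P0 2-8 | P1 8-9 |
Completion: P0=8  P1=9  P2=2
Finish order: P2 → P0 → P1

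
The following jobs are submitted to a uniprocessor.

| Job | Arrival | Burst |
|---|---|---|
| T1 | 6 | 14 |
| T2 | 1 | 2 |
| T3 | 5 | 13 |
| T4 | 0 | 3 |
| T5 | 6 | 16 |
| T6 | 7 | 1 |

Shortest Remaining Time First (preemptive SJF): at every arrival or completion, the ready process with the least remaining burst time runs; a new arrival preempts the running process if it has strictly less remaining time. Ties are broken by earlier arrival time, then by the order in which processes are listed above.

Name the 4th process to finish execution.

Gantt: | T4 0-3 | T2 3-5 | T3 5-7 | T6 7-8 | T3 8-19 | T1 19-33 | T5 33-49 |
Completion: T1=33  T2=5  T3=19  T4=3  T5=49  T6=8
Turnaround (C−A): T1=27  T2=4  T3=14  T4=3  T5=43  T6=1
Finish order: T4 → T2 → T6 → T3 → T1 → T5

T3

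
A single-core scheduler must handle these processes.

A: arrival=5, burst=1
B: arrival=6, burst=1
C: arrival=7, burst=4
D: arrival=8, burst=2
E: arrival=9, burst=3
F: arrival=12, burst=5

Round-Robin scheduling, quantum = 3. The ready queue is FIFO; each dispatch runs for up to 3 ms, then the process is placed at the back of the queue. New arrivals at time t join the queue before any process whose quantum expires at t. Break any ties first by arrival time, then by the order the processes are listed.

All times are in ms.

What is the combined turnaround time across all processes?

Timeline: | idle 0-5 | A 5-6 | B 6-7 | C 7-10 | D 10-12 | E 12-15 | C 15-16 | F 16-21 |
Completion: A=6  B=7  C=16  D=12  E=15  F=21
Turnaround = completion − arrival: A=1, B=1, C=9, D=4, E=6, F=9
Total turnaround = 1 + 1 + 9 + 4 + 6 + 9 = 30

30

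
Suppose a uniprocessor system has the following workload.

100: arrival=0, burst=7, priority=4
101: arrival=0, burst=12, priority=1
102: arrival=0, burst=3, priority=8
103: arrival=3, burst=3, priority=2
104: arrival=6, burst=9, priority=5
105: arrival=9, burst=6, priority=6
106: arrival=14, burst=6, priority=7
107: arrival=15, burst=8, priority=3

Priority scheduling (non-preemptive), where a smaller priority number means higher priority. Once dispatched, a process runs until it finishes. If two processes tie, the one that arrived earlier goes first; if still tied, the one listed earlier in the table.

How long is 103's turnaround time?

12

Timeline: | 101 0-12 | 103 12-15 | 107 15-23 | 100 23-30 | 104 30-39 | 105 39-45 | 106 45-51 | 102 51-54 |
Completion: 100=30  101=12  102=54  103=15  104=39  105=45  106=51  107=23
Turnaround(103) = completion − arrival = 15 − 3 = 12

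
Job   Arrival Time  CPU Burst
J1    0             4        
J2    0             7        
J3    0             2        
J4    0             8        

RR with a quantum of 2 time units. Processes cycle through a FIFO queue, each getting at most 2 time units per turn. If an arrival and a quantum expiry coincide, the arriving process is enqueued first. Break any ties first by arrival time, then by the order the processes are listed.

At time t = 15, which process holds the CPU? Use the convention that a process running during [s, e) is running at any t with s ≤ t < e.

J2

Gantt: | J1 0-2 | J2 2-4 | J3 4-6 | J4 6-8 | J1 8-10 | J2 10-12 | J4 12-14 | J2 14-16 | J4 16-18 | J2 18-19 | J4 19-21 |
Completion: J1=10  J2=19  J3=6  J4=21
Turnaround (C−A): J1=10  J2=19  J3=6  J4=21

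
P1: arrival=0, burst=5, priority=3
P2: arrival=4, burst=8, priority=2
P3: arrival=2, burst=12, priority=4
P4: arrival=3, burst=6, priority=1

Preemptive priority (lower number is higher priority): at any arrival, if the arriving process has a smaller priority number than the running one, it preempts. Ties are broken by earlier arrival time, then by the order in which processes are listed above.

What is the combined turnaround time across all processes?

Gantt: | P1 0-3 | P4 3-9 | P2 9-17 | P1 17-19 | P3 19-31 |
Completion: P1=19  P2=17  P3=31  P4=9
Turnaround (C−A): P1=19  P2=13  P3=29  P4=6
Turnaround = completion − arrival: P1=19, P2=13, P3=29, P4=6
Total turnaround = 19 + 13 + 29 + 6 = 67

67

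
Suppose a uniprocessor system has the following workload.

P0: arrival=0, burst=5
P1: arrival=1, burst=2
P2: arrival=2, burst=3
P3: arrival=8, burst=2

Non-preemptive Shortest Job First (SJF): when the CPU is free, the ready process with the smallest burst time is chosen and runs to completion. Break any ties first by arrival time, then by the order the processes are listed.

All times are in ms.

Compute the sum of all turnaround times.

23

Timeline: | P0 0-5 | P1 5-7 | P2 7-10 | P3 10-12 |
Completion: P0=5  P1=7  P2=10  P3=12
Turnaround (C−A): P0=5  P1=6  P2=8  P3=4
Turnaround = completion − arrival: P0=5, P1=6, P2=8, P3=4
Total turnaround = 5 + 6 + 8 + 4 = 23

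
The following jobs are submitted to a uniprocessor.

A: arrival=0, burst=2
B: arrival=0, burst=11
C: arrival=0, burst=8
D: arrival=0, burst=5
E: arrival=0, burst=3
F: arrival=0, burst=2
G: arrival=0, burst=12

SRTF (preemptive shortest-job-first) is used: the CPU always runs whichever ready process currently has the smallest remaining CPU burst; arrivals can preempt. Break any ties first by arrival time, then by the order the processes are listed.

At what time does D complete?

12

Timeline: | A 0-2 | F 2-4 | E 4-7 | D 7-12 | C 12-20 | B 20-31 | G 31-43 |
Completion: A=2  B=31  C=20  D=12  E=7  F=4  G=43
Turnaround (C−A): A=2  B=31  C=20  D=12  E=7  F=4  G=43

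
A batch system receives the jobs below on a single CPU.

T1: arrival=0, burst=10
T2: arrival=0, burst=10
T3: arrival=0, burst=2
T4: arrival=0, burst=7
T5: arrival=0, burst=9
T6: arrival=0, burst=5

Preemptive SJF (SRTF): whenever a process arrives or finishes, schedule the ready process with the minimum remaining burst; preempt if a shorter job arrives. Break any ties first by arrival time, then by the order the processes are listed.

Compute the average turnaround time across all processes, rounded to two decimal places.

20.33

Gantt: | T3 0-2 | T6 2-7 | T4 7-14 | T5 14-23 | T1 23-33 | T2 33-43 |
Completion: T1=33  T2=43  T3=2  T4=14  T5=23  T6=7
Turnaround times: T1=33, T2=43, T3=2, T4=14, T5=23, T6=7
Average turnaround = (33+43+2+14+23+7) / 6 = 122/6 = 20.33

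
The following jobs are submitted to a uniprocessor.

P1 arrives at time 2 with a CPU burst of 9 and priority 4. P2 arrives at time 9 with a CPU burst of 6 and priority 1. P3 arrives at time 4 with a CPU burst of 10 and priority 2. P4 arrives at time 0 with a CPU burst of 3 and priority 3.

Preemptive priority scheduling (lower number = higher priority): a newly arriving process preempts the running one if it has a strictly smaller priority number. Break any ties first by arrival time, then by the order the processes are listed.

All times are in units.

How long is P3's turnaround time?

16

Timeline: | P4 0-3 | P1 3-4 | P3 4-9 | P2 9-15 | P3 15-20 | P1 20-28 |
Completion: P1=28  P2=15  P3=20  P4=3
Turnaround (C−A): P1=26  P2=6  P3=16  P4=3
Turnaround(P3) = completion − arrival = 20 − 4 = 16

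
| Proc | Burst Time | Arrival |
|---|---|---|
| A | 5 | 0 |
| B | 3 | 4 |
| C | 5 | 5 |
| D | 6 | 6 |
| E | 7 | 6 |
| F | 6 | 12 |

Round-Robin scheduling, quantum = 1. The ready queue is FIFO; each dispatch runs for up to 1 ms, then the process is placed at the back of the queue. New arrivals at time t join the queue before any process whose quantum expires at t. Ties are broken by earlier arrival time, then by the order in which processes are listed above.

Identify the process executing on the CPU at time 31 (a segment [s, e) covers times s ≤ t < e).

Schedule: | A 0-4 | B 4-5 | A 5-6 | C 6-7 | B 7-8 | D 8-9 | E 9-10 | C 10-11 | B 11-12 | D 12-13 | E 13-14 | C 14-15 | F 15-16 | D 16-17 | E 17-18 | C 18-19 | F 19-20 | D 20-21 | E 21-22 | C 22-23 | F 23-24 | D 24-25 | E 25-26 | F 26-27 | D 27-28 | E 28-29 | F 29-30 | E 30-31 | F 31-32 |
Completion: A=6  B=12  C=23  D=28  E=31  F=32

F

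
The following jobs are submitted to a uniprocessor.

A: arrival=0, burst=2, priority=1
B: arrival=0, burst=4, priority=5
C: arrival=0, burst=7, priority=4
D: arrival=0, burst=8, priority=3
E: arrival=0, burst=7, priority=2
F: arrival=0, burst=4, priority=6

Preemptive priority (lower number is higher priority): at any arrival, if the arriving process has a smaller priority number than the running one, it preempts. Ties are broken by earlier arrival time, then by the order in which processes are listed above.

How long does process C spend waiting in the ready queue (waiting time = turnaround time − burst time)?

17

Schedule: | A 0-2 | E 2-9 | D 9-17 | C 17-24 | B 24-28 | F 28-32 |
Completion: A=2  B=28  C=24  D=17  E=9  F=32
Turnaround (C−A): A=2  B=28  C=24  D=17  E=9  F=32
Waiting(C) = turnaround − burst = 24 − 7 = 17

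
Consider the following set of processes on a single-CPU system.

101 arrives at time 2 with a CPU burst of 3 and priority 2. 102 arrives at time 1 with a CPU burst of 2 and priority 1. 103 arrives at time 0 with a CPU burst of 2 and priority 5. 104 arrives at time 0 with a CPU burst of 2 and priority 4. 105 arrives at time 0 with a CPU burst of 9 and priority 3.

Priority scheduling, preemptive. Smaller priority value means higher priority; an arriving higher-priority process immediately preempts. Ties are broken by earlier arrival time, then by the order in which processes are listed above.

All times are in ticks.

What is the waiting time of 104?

Schedule: | 105 0-1 | 102 1-3 | 101 3-6 | 105 6-14 | 104 14-16 | 103 16-18 |
Completion: 101=6  102=3  103=18  104=16  105=14
Waiting(104) = turnaround − burst = 16 − 2 = 14

14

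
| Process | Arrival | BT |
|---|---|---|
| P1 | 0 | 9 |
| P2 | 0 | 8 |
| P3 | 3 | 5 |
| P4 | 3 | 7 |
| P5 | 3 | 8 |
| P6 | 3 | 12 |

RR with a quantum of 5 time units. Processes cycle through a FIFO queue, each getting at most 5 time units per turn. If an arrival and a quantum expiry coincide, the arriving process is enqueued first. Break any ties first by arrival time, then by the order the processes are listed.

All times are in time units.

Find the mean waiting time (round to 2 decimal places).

25.83

Schedule: | P1 0-5 | P2 5-10 | P3 10-15 | P4 15-20 | P5 20-25 | P6 25-30 | P1 30-34 | P2 34-37 | P4 37-39 | P5 39-42 | P6 42-49 |
Completion: P1=34  P2=37  P3=15  P4=39  P5=42  P6=49
Turnaround (C−A): P1=34  P2=37  P3=12  P4=36  P5=39  P6=46
Waiting times: P1=25, P2=29, P3=7, P4=29, P5=31, P6=34
Average waiting = (25+29+7+29+31+34) / 6 = 155/6 = 25.83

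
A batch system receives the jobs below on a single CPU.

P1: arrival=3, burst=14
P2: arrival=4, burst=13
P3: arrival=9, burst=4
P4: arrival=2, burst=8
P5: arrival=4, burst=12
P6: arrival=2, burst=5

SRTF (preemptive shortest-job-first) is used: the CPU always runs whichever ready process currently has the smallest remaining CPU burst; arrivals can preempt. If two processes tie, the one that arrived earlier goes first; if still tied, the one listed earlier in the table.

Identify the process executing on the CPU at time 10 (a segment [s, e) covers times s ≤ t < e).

Gantt: | idle 0-2 | P6 2-7 | P4 7-9 | P3 9-13 | P4 13-19 | P5 19-31 | P2 31-44 | P1 44-58 |
Completion: P1=58  P2=44  P3=13  P4=19  P5=31  P6=7
Turnaround (C−A): P1=55  P2=40  P3=4  P4=17  P5=27  P6=5

P3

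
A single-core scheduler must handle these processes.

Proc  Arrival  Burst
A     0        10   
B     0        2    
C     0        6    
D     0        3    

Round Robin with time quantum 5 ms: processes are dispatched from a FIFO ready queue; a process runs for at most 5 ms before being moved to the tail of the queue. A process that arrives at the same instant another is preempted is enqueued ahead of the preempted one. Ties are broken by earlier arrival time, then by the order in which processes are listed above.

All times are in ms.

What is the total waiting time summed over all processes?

Schedule: | A 0-5 | B 5-7 | C 7-12 | D 12-15 | A 15-20 | C 20-21 |
Completion: A=20  B=7  C=21  D=15
Turnaround (C−A): A=20  B=7  C=21  D=15
Waiting = turnaround − burst: A=10, B=5, C=15, D=12
Total waiting = 10 + 5 + 15 + 12 = 42

42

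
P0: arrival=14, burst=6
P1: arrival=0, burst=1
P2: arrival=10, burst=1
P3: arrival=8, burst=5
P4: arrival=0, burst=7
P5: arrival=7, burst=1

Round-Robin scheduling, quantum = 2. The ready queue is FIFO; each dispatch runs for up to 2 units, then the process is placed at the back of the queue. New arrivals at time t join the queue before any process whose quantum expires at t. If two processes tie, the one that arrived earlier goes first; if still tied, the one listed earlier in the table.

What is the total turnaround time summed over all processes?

29

Schedule: | P1 0-1 | P4 1-7 | P5 7-8 | P4 8-9 | P3 9-11 | P2 11-12 | P3 12-14 | P0 14-16 | P3 16-17 | P0 17-21 |
Completion: P0=21  P1=1  P2=12  P3=17  P4=9  P5=8
Turnaround (C−A): P0=7  P1=1  P2=2  P3=9  P4=9  P5=1
Turnaround = completion − arrival: P0=7, P1=1, P2=2, P3=9, P4=9, P5=1
Total turnaround = 7 + 1 + 2 + 9 + 9 + 1 = 29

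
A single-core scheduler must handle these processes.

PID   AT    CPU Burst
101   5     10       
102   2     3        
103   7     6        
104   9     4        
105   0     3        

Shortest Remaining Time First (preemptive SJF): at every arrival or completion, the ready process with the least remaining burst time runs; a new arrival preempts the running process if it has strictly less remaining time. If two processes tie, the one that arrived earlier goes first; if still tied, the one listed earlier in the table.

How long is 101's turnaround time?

21

Timeline: | 105 0-3 | 102 3-6 | 101 6-7 | 103 7-13 | 104 13-17 | 101 17-26 |
Completion: 101=26  102=6  103=13  104=17  105=3
Turnaround (C−A): 101=21  102=4  103=6  104=8  105=3
Turnaround(101) = completion − arrival = 26 − 5 = 21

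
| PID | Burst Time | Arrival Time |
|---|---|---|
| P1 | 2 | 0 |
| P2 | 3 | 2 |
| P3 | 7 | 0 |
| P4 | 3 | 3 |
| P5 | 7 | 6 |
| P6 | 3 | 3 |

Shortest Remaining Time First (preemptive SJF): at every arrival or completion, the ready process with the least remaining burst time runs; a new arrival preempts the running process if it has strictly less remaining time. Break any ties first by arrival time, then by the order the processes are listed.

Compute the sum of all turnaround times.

Gantt: | P1 0-2 | P2 2-5 | P4 5-8 | P6 8-11 | P3 11-18 | P5 18-25 |
Completion: P1=2  P2=5  P3=18  P4=8  P5=25  P6=11
Turnaround (C−A): P1=2  P2=3  P3=18  P4=5  P5=19  P6=8
Turnaround = completion − arrival: P1=2, P2=3, P3=18, P4=5, P5=19, P6=8
Total turnaround = 2 + 3 + 18 + 5 + 19 + 8 = 55

55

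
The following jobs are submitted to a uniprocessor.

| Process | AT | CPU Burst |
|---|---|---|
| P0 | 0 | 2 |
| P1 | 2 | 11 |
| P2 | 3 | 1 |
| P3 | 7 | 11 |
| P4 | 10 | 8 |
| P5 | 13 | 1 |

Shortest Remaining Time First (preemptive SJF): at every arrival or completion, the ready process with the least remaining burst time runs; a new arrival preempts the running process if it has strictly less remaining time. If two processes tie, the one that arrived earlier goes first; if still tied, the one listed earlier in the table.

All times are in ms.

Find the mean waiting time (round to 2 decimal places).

3.83

Timeline: | P0 0-2 | P1 2-3 | P2 3-4 | P1 4-14 | P5 14-15 | P4 15-23 | P3 23-34 |
Completion: P0=2  P1=14  P2=4  P3=34  P4=23  P5=15
Waiting times: P0=0, P1=1, P2=0, P3=16, P4=5, P5=1
Average waiting = (0+1+0+16+5+1) / 6 = 23/6 = 3.83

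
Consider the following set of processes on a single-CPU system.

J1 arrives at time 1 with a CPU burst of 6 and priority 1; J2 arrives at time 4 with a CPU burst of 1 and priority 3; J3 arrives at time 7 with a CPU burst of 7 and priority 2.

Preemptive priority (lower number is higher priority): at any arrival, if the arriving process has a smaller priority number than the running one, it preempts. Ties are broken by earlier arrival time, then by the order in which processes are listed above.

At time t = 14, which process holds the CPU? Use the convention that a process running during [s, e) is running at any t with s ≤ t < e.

Timeline: | idle 0-1 | J1 1-7 | J3 7-14 | J2 14-15 |
Completion: J1=7  J2=15  J3=14
Turnaround (C−A): J1=6  J2=11  J3=7

J2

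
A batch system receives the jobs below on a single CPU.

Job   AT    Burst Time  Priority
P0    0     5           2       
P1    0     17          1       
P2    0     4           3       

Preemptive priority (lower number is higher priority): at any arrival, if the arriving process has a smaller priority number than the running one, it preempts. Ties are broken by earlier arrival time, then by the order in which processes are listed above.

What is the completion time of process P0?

Gantt: | P1 0-17 | P0 17-22 | P2 22-26 |
Completion: P0=22  P1=17  P2=26
Turnaround (C−A): P0=22  P1=17  P2=26

22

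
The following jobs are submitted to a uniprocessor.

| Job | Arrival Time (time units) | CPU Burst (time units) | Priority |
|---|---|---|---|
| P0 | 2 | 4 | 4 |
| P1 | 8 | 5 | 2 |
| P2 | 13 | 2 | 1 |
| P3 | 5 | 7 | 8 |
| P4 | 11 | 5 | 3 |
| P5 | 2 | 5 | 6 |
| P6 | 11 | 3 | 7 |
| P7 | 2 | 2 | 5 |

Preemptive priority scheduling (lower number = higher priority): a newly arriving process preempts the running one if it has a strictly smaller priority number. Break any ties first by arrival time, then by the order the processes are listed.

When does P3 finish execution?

Schedule: | idle 0-2 | P0 2-6 | P7 6-8 | P1 8-13 | P2 13-15 | P4 15-20 | P5 20-25 | P6 25-28 | P3 28-35 |
Completion: P0=6  P1=13  P2=15  P3=35  P4=20  P5=25  P6=28  P7=8
Turnaround (C−A): P0=4  P1=5  P2=2  P3=30  P4=9  P5=23  P6=17  P7=6

35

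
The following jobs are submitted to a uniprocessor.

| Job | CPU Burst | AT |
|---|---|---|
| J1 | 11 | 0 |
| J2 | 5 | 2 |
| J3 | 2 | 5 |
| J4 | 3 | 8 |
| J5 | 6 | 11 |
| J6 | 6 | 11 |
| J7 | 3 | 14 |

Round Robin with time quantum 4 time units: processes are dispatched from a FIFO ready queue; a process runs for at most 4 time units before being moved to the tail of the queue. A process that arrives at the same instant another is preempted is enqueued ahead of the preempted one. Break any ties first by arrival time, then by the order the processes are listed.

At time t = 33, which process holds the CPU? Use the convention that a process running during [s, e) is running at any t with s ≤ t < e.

J5

Timeline: | J1 0-4 | J2 4-8 | J1 8-12 | J3 12-14 | J4 14-17 | J2 17-18 | J5 18-22 | J6 22-26 | J1 26-29 | J7 29-32 | J5 32-34 | J6 34-36 |
Completion: J1=29  J2=18  J3=14  J4=17  J5=34  J6=36  J7=32
Turnaround (C−A): J1=29  J2=16  J3=9  J4=9  J5=23  J6=25  J7=18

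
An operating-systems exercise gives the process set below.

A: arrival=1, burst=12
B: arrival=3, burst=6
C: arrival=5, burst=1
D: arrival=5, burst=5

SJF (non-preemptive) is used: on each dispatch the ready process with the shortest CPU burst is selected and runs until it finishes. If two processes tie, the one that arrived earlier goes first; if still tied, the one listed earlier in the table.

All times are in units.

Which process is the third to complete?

D

Gantt: | idle 0-1 | A 1-13 | C 13-14 | D 14-19 | B 19-25 |
Completion: A=13  B=25  C=14  D=19
Turnaround (C−A): A=12  B=22  C=9  D=14
Finish order: A → C → D → B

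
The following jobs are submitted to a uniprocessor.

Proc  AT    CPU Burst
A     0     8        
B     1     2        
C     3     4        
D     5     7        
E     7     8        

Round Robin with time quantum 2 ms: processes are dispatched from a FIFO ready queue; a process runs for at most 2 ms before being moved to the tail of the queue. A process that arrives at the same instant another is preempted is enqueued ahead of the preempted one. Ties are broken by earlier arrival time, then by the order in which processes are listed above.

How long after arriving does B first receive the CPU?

1

Timeline: | A 0-2 | B 2-4 | A 4-6 | C 6-8 | D 8-10 | A 10-12 | E 12-14 | C 14-16 | D 16-18 | A 18-20 | E 20-22 | D 22-24 | E 24-26 | D 26-27 | E 27-29 |
Completion: A=20  B=4  C=16  D=27  E=29
Turnaround (C−A): A=20  B=3  C=13  D=22  E=22
Response(B) = first start − arrival = 2 − 1 = 1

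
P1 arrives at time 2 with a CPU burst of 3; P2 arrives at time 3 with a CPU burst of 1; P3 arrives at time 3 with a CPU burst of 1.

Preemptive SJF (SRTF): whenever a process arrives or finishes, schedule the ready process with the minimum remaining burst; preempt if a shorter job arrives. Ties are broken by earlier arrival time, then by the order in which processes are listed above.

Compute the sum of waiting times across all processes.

Timeline: | idle 0-2 | P1 2-3 | P2 3-4 | P3 4-5 | P1 5-7 |
Completion: P1=7  P2=4  P3=5
Turnaround (C−A): P1=5  P2=1  P3=2
Waiting = turnaround − burst: P1=2, P2=0, P3=1
Total waiting = 2 + 0 + 1 = 3

3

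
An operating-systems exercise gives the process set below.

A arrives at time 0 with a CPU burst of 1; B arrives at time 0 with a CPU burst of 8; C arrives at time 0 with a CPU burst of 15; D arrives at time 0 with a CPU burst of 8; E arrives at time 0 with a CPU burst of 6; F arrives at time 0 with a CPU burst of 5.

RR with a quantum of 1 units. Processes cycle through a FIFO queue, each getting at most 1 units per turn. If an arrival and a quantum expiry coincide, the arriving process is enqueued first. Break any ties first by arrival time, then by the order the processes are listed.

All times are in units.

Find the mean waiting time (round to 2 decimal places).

Gantt: | A 0-1 | B 1-2 | C 2-3 | D 3-4 | E 4-5 | F 5-6 | B 6-7 | C 7-8 | D 8-9 | E 9-10 | F 10-11 | B 11-12 | C 12-13 | D 13-14 | E 14-15 | F 15-16 | B 16-17 | C 17-18 | D 18-19 | E 19-20 | F 20-21 | B 21-22 | C 22-23 | D 23-24 | E 24-25 | F 25-26 | B 26-27 | C 27-28 | D 28-29 | E 29-30 | B 30-31 | C 31-32 | D 32-33 | B 33-34 | C 34-35 | D 35-36 | C 36-43 |
Completion: A=1  B=34  C=43  D=36  E=30  F=26
Turnaround (C−A): A=1  B=34  C=43  D=36  E=30  F=26
Waiting times: A=0, B=26, C=28, D=28, E=24, F=21
Average waiting = (0+26+28+28+24+21) / 6 = 127/6 = 21.17

21.17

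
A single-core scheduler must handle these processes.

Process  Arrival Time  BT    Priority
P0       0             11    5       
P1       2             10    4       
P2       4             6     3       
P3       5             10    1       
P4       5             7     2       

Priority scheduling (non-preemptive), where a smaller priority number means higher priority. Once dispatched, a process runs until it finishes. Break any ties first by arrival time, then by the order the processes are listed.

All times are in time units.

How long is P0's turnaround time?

11

Schedule: | P0 0-11 | P3 11-21 | P4 21-28 | P2 28-34 | P1 34-44 |
Completion: P0=11  P1=44  P2=34  P3=21  P4=28
Turnaround (C−A): P0=11  P1=42  P2=30  P3=16  P4=23
Turnaround(P0) = completion − arrival = 11 − 0 = 11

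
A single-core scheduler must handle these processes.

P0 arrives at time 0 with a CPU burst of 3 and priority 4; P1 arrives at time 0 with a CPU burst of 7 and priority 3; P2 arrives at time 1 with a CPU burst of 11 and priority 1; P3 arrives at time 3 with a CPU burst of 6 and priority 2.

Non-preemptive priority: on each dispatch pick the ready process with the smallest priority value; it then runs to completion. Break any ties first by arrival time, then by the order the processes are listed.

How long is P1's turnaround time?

7

Schedule: | P1 0-7 | P2 7-18 | P3 18-24 | P0 24-27 |
Completion: P0=27  P1=7  P2=18  P3=24
Turnaround(P1) = completion − arrival = 7 − 0 = 7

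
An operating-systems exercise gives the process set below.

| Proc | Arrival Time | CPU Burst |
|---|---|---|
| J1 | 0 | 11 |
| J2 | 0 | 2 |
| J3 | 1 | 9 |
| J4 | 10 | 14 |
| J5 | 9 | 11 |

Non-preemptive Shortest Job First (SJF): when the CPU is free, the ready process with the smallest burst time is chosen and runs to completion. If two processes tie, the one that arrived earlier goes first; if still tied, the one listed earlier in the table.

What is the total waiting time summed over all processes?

Timeline: | J2 0-2 | J3 2-11 | J1 11-22 | J5 22-33 | J4 33-47 |
Completion: J1=22  J2=2  J3=11  J4=47  J5=33
Turnaround (C−A): J1=22  J2=2  J3=10  J4=37  J5=24
Waiting = turnaround − burst: J1=11, J2=0, J3=1, J4=23, J5=13
Total waiting = 11 + 0 + 1 + 23 + 13 = 48

48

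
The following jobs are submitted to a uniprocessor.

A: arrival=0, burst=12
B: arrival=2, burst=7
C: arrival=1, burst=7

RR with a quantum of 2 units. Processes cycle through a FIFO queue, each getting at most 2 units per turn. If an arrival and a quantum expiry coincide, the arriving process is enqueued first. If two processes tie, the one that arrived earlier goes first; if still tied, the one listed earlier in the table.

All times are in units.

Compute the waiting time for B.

Timeline: | A 0-2 | C 2-4 | B 4-6 | A 6-8 | C 8-10 | B 10-12 | A 12-14 | C 14-16 | B 16-18 | A 18-20 | C 20-21 | B 21-22 | A 22-26 |
Completion: A=26  B=22  C=21
Turnaround (C−A): A=26  B=20  C=20
Waiting(B) = turnaround − burst = 20 − 7 = 13

13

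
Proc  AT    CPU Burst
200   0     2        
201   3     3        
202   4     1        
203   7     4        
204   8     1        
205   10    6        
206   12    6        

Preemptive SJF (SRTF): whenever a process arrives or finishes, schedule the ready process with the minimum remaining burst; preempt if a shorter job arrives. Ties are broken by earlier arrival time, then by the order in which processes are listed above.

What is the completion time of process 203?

Gantt: | 200 0-2 | idle 2-3 | 201 3-4 | 202 4-5 | 201 5-7 | 203 7-8 | 204 8-9 | 203 9-12 | 205 12-18 | 206 18-24 |
Completion: 200=2  201=7  202=5  203=12  204=9  205=18  206=24
Turnaround (C−A): 200=2  201=4  202=1  203=5  204=1  205=8  206=12

12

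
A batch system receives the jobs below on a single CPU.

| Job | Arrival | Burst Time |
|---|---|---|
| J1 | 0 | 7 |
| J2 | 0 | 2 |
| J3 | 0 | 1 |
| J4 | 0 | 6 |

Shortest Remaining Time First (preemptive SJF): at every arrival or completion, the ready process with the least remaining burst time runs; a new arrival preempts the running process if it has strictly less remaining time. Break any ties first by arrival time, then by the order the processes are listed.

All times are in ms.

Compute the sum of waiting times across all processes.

Timeline: | J3 0-1 | J2 1-3 | J4 3-9 | J1 9-16 |
Completion: J1=16  J2=3  J3=1  J4=9
Turnaround (C−A): J1=16  J2=3  J3=1  J4=9
Waiting = turnaround − burst: J1=9, J2=1, J3=0, J4=3
Total waiting = 9 + 1 + 0 + 3 = 13

13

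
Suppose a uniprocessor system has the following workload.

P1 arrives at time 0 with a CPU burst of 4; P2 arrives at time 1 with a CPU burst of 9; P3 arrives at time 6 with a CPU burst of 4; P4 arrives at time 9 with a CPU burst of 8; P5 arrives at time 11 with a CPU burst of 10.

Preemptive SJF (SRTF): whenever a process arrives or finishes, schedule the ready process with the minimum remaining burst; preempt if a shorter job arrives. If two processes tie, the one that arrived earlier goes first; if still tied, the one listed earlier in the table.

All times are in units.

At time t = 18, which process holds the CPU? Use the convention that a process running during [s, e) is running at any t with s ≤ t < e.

Timeline: | P1 0-4 | P2 4-6 | P3 6-10 | P2 10-17 | P4 17-25 | P5 25-35 |
Completion: P1=4  P2=17  P3=10  P4=25  P5=35

P4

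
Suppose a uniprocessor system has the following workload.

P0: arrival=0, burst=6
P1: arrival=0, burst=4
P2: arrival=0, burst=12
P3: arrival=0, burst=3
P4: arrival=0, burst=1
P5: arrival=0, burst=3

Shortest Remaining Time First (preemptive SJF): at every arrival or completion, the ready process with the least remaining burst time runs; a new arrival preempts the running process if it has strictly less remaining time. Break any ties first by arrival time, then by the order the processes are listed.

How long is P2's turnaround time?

Schedule: | P4 0-1 | P3 1-4 | P5 4-7 | P1 7-11 | P0 11-17 | P2 17-29 |
Completion: P0=17  P1=11  P2=29  P3=4  P4=1  P5=7
Turnaround(P2) = completion − arrival = 29 − 0 = 29

29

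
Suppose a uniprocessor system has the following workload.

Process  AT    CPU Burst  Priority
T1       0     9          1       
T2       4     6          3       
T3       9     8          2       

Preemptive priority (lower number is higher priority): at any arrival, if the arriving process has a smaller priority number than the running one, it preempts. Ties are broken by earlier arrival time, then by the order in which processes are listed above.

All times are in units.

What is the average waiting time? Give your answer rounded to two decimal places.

4.33

Schedule: | T1 0-9 | T3 9-17 | T2 17-23 |
Completion: T1=9  T2=23  T3=17
Waiting times: T1=0, T2=13, T3=0
Average waiting = (0+13+0) / 3 = 13/3 = 4.33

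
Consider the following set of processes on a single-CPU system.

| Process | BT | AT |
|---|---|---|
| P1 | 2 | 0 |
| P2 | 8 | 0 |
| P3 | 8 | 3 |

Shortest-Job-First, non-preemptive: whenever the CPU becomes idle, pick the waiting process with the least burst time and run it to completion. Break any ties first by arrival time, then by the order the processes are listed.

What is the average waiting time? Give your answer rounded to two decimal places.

Timeline: | P1 0-2 | P2 2-10 | P3 10-18 |
Completion: P1=2  P2=10  P3=18
Turnaround (C−A): P1=2  P2=10  P3=15
Waiting times: P1=0, P2=2, P3=7
Average waiting = (0+2+7) / 3 = 9/3 = 3.00

3.00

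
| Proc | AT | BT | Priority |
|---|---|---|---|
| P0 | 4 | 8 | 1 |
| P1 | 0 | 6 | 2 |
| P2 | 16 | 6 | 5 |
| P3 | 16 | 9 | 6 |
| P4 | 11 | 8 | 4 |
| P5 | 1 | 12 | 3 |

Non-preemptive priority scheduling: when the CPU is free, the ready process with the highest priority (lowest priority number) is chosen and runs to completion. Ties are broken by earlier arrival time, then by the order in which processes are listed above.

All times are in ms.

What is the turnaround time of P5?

Gantt: | P1 0-6 | P0 6-14 | P5 14-26 | P4 26-34 | P2 34-40 | P3 40-49 |
Completion: P0=14  P1=6  P2=40  P3=49  P4=34  P5=26
Turnaround (C−A): P0=10  P1=6  P2=24  P3=33  P4=23  P5=25
Turnaround(P5) = completion − arrival = 26 − 1 = 25

25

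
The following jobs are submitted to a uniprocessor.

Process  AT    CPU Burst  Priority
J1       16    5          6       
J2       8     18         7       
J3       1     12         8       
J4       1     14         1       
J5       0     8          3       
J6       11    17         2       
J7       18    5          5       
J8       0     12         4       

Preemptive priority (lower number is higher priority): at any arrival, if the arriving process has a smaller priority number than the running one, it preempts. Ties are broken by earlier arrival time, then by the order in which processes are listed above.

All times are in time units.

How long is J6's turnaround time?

21

Schedule: | J5 0-1 | J4 1-15 | J6 15-32 | J5 32-39 | J8 39-51 | J7 51-56 | J1 56-61 | J2 61-79 | J3 79-91 |
Completion: J1=61  J2=79  J3=91  J4=15  J5=39  J6=32  J7=56  J8=51
Turnaround (C−A): J1=45  J2=71  J3=90  J4=14  J5=39  J6=21  J7=38  J8=51
Turnaround(J6) = completion − arrival = 32 − 11 = 21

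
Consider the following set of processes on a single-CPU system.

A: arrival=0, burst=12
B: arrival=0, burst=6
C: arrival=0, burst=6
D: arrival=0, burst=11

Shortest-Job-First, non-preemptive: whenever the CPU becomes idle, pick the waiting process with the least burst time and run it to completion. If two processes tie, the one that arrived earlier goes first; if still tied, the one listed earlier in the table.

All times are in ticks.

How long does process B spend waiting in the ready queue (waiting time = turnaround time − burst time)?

Schedule: | B 0-6 | C 6-12 | D 12-23 | A 23-35 |
Completion: A=35  B=6  C=12  D=23
Turnaround (C−A): A=35  B=6  C=12  D=23
Waiting(B) = turnaround − burst = 6 − 6 = 0

0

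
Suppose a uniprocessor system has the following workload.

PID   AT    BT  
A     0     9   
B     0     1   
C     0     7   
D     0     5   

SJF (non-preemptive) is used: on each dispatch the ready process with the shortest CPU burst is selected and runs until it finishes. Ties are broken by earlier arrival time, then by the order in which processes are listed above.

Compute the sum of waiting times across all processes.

Timeline: | B 0-1 | D 1-6 | C 6-13 | A 13-22 |
Completion: A=22  B=1  C=13  D=6
Turnaround (C−A): A=22  B=1  C=13  D=6
Waiting = turnaround − burst: A=13, B=0, C=6, D=1
Total waiting = 13 + 0 + 6 + 1 = 20

20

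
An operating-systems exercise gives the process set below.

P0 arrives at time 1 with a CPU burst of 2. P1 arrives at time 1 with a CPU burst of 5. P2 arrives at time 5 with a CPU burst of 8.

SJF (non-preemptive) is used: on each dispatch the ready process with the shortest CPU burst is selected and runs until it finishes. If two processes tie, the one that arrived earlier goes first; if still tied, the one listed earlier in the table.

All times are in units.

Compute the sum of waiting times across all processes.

Gantt: | idle 0-1 | P0 1-3 | P1 3-8 | P2 8-16 |
Completion: P0=3  P1=8  P2=16
Turnaround (C−A): P0=2  P1=7  P2=11
Waiting = turnaround − burst: P0=0, P1=2, P2=3
Total waiting = 0 + 2 + 3 = 5

5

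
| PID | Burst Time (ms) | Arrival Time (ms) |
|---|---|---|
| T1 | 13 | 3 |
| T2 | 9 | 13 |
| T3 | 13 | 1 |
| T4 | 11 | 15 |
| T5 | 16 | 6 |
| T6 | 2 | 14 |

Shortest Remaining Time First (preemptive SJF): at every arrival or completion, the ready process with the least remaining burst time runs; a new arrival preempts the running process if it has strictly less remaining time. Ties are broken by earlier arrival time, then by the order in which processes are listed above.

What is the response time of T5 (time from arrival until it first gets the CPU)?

Gantt: | idle 0-1 | T3 1-14 | T6 14-16 | T2 16-25 | T4 25-36 | T1 36-49 | T5 49-65 |
Completion: T1=49  T2=25  T3=14  T4=36  T5=65  T6=16
Turnaround (C−A): T1=46  T2=12  T3=13  T4=21  T5=59  T6=2
Response(T5) = first start − arrival = 49 − 6 = 43

43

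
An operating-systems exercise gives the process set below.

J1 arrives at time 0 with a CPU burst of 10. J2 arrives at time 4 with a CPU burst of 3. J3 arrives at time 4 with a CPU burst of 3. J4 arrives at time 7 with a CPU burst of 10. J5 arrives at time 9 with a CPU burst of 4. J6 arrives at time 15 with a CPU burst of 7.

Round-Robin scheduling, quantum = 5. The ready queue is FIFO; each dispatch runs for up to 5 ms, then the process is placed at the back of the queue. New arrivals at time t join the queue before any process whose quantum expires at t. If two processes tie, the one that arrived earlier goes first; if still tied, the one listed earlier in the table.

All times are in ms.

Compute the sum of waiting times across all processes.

Gantt: | J1 0-5 | J2 5-8 | J3 8-11 | J1 11-16 | J4 16-21 | J5 21-25 | J6 25-30 | J4 30-35 | J6 35-37 |
Completion: J1=16  J2=8  J3=11  J4=35  J5=25  J6=37
Turnaround (C−A): J1=16  J2=4  J3=7  J4=28  J5=16  J6=22
Waiting = turnaround − burst: J1=6, J2=1, J3=4, J4=18, J5=12, J6=15
Total waiting = 6 + 1 + 4 + 18 + 12 + 15 = 56

56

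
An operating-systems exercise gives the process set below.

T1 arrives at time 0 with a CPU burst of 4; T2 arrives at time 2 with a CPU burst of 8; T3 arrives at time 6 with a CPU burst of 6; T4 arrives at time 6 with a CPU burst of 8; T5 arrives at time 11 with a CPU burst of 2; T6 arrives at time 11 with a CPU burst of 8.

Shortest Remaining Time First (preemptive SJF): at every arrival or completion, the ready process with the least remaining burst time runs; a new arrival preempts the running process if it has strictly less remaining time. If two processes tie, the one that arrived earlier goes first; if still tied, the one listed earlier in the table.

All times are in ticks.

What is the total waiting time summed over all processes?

Timeline: | T1 0-4 | T2 4-12 | T5 12-14 | T3 14-20 | T4 20-28 | T6 28-36 |
Completion: T1=4  T2=12  T3=20  T4=28  T5=14  T6=36
Turnaround (C−A): T1=4  T2=10  T3=14  T4=22  T5=3  T6=25
Waiting = turnaround − burst: T1=0, T2=2, T3=8, T4=14, T5=1, T6=17
Total waiting = 0 + 2 + 8 + 14 + 1 + 17 = 42

42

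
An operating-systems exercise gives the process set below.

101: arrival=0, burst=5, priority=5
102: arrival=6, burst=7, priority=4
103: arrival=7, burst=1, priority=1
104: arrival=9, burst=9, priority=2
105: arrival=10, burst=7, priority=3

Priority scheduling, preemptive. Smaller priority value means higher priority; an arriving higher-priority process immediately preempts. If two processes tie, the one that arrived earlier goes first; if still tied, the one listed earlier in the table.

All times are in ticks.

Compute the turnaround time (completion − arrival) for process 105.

Gantt: | 101 0-5 | idle 5-6 | 102 6-7 | 103 7-8 | 102 8-9 | 104 9-18 | 105 18-25 | 102 25-30 |
Completion: 101=5  102=30  103=8  104=18  105=25
Turnaround (C−A): 101=5  102=24  103=1  104=9  105=15
Turnaround(105) = completion − arrival = 25 − 10 = 15

15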